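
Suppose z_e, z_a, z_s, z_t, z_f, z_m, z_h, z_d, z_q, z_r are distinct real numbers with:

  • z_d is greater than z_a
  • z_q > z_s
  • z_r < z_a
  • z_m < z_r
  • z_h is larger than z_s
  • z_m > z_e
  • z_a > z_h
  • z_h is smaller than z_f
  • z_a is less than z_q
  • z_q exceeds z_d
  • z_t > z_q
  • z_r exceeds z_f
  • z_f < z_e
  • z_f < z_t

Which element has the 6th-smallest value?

Piecing the relations together gives one ordering: z_s < z_h < z_f < z_e < z_m < z_r < z_a < z_d < z_q < z_t.
The 6th smallest is z_r.

z_r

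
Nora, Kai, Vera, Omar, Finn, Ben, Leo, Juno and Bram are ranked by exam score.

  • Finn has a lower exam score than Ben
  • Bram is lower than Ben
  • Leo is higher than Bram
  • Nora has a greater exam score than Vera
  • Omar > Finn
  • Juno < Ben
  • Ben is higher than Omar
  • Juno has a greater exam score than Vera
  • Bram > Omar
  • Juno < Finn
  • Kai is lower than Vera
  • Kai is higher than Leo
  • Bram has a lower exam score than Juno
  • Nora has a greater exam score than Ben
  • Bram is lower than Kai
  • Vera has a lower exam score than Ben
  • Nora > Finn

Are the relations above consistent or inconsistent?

inconsistent

We have Juno < Finn stated directly, yet also Finn < Omar < Bram < Leo < Kai < Vera < Juno by chaining the others — so Finn < Juno. Contradiction.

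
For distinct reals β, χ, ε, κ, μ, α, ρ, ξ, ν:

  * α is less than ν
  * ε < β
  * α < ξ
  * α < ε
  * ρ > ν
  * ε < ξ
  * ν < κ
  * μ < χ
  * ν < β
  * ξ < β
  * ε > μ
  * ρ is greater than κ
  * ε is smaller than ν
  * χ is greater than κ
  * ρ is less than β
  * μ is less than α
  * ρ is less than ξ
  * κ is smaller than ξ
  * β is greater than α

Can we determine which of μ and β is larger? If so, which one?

Following the relations from μ: μ < α < ε < ν < κ < ρ < ξ < β.
So β is larger.

β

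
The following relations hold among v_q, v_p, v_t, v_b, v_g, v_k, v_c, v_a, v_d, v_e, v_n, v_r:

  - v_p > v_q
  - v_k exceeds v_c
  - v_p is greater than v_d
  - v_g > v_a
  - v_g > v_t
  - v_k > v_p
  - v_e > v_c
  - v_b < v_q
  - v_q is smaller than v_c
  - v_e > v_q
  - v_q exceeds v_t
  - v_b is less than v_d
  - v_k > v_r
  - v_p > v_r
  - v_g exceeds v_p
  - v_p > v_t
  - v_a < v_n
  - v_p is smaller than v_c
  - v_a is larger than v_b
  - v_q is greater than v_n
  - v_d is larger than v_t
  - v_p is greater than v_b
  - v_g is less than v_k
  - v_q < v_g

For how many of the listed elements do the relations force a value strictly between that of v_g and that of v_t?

The relations place v_t below v_g. An element lies strictly between them when it is forced above v_t and also forced below v_g.
Above v_t: {v_d, v_q, v_p, v_c, v_e, v_k}. Below v_g: {v_b, v_a, v_r, v_n, v_d, v_q, v_p}.
Intersection: {v_d, v_q, v_p} — 3.

3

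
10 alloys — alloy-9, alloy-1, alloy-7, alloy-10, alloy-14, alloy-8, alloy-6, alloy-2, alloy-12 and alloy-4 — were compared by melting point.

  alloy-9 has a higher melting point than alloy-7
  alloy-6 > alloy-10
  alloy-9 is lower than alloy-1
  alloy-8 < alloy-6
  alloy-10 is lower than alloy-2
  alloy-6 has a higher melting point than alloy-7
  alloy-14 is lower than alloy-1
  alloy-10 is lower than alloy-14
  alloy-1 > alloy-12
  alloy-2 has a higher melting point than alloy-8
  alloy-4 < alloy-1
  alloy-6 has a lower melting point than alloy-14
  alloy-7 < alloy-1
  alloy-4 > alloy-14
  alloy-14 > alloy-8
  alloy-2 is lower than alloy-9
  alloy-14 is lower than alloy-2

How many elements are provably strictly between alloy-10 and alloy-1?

The relations place alloy-10 below alloy-1. An element lies strictly between them when it is forced above alloy-10 and also forced below alloy-1.
Above alloy-10: {alloy-6, alloy-14, alloy-4, alloy-2, alloy-9}. Below alloy-1: {alloy-12, alloy-7, alloy-8, alloy-6, alloy-14, alloy-4, alloy-2, alloy-9}.
Intersection: {alloy-6, alloy-14, alloy-4, alloy-2, alloy-9} — 5.

5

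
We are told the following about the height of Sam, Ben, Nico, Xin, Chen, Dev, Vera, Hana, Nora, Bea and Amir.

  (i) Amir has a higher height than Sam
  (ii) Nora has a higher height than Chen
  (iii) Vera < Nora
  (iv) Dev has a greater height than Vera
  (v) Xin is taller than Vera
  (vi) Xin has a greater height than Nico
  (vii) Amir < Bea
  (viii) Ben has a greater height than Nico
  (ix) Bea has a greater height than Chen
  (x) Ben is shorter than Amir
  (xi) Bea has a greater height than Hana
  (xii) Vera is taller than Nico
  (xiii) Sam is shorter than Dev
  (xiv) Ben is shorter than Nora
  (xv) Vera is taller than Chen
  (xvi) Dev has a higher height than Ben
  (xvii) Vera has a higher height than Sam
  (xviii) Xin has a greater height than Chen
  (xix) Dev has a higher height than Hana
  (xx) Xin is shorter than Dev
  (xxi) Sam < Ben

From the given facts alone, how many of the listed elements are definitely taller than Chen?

5

The elements the relations force above Chen are Vera, Xin, Dev, Nora, Bea — no chain reaches any other.
That is 5.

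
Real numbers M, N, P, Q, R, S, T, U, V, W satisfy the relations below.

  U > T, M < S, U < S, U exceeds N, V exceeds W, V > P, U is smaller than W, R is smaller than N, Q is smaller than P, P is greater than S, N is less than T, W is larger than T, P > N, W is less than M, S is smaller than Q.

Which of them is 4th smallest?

U

The consecutive relations fix a unique order: R < N < T < U < W < M < S < Q < P < V.
The 4th smallest is U.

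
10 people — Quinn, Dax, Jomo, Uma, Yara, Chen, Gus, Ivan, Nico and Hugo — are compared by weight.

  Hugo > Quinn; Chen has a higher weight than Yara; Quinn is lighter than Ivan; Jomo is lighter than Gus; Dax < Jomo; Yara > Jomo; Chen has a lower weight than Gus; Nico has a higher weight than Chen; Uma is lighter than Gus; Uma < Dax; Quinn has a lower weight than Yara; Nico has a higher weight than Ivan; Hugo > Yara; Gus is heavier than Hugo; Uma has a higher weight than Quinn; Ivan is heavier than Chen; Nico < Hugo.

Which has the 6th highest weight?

The consecutive relations fix a unique order: Quinn < Uma < Dax < Jomo < Yara < Chen < Ivan < Nico < Hugo < Gus.
The 6th largest is Yara.

Yara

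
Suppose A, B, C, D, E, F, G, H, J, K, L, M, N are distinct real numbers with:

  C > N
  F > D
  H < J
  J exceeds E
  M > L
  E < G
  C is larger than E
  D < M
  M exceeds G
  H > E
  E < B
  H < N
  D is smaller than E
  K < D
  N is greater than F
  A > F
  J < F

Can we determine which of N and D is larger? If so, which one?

D < E and E < H give D < H.
With H < J: D < E < H < J.
Then J < F extends the chain to F.
With F < N: D < E < H < J < F < N.
So N is larger.

N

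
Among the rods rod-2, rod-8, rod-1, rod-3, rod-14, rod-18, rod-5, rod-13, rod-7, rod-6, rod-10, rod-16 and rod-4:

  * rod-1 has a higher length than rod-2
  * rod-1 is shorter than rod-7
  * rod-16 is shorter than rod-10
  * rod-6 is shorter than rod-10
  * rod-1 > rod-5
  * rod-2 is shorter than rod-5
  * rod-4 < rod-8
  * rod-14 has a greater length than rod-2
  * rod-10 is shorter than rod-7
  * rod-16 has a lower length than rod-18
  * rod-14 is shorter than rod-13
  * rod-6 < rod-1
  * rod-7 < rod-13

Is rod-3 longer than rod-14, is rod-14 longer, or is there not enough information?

Following every chain through rod-3: nothing is chained to rod-3.
rod-14 is not reached, and no chain runs the other way from rod-14 to rod-3.
So the given relations leave the order of rod-3 and rod-14 undetermined.

undetermined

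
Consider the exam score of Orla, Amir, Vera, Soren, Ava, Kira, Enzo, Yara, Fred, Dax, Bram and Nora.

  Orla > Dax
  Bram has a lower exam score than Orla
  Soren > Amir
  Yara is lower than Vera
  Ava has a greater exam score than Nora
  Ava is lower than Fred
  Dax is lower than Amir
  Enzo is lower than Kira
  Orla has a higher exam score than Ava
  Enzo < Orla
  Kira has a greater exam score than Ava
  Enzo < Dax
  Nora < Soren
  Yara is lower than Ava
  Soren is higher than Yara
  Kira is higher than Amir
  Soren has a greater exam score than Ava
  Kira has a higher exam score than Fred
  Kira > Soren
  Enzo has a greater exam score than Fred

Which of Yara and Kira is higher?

Link the given pairs in sequence: Yara < Ava; Ava < Fred; Fred < Enzo; Enzo < Dax; Dax < Amir; Amir < Soren; Soren < Kira.
Together: Yara < Ava < Fred < Enzo < Dax < Amir < Soren < Kira.
So Yara < Kira; Kira is the higher of the two.

Kira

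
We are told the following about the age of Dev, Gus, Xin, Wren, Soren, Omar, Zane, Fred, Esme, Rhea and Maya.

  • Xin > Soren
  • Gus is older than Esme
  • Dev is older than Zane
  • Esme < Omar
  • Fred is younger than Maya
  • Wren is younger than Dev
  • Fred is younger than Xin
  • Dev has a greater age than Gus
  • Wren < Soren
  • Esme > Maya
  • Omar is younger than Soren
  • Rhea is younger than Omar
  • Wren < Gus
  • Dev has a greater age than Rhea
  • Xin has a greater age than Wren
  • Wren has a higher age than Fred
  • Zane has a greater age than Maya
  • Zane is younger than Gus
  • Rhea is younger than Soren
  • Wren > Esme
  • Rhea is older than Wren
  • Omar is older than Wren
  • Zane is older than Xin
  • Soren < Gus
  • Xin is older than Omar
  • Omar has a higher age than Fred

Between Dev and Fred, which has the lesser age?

Chaining the given relations: Fred < Maya < Esme < Wren < Rhea < Omar < Soren < Xin < Zane < Gus < Dev.
So Fred < Dev; Fred is the younger of the two.

Fred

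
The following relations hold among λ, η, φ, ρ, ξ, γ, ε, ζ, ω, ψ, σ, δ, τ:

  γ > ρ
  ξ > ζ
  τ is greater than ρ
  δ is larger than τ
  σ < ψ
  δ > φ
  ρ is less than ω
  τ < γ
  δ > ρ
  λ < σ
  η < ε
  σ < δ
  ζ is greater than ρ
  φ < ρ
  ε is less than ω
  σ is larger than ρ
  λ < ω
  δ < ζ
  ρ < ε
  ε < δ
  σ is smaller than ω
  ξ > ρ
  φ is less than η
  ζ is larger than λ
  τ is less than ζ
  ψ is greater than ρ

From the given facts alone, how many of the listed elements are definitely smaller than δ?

7

From δ the given relations immediately reach φ, ρ, σ, τ, ε.
From those, λ, η — 7 in total.
No other element is forced below δ by the given relations, so the count is 7.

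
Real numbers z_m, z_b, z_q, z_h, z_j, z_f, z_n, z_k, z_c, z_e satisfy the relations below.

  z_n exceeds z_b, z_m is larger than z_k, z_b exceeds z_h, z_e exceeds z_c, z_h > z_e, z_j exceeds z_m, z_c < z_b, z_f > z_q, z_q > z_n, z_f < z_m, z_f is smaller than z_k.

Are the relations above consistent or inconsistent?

consistent

Every relation is compatible with z_c < z_e < z_h < z_b < z_n < z_q < z_f < z_k < z_m < z_j; the set is consistent.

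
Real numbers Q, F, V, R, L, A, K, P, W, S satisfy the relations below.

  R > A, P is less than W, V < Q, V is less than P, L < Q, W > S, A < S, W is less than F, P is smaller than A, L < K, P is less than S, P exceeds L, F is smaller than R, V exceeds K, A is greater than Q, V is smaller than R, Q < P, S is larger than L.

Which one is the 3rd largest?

Piecing the relations together gives one ordering: L < K < V < Q < P < A < S < W < F < R.
Counting 3 from the largest end gives W.

W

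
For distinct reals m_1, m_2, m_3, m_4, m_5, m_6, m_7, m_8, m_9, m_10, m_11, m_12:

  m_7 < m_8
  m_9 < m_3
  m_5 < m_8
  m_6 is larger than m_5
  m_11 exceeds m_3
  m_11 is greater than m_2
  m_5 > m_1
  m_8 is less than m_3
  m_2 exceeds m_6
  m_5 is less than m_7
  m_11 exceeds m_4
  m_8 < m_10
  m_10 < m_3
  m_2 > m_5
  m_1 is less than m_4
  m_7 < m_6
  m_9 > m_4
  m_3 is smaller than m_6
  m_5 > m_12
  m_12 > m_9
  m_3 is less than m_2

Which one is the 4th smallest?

m_12

Chaining the given pairs: m_1 < m_4 < m_9 < m_12 < m_5 < m_7 < m_8 < m_10 < m_3 < m_6 < m_2 < m_11.
Counting 4 from the smallest end gives m_12.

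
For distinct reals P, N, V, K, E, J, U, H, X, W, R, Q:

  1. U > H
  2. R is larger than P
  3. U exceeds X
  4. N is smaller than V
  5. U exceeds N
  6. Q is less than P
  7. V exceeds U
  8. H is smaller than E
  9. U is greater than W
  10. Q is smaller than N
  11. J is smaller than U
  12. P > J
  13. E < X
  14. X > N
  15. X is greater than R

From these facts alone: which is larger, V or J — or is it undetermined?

Chaining the given relations: J < P < R < X < U < V.
So V is larger.

V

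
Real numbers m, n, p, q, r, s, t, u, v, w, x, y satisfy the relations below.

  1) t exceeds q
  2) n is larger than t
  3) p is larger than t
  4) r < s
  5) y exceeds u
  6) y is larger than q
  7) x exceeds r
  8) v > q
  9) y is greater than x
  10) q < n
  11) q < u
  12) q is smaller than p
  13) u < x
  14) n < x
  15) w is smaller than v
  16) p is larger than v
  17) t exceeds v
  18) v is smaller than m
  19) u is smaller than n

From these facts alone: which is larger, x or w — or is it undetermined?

w < v and v < t give w < t.
Then t < n extends the chain to n.
Then n < x extends the chain to x.
So x is larger.

x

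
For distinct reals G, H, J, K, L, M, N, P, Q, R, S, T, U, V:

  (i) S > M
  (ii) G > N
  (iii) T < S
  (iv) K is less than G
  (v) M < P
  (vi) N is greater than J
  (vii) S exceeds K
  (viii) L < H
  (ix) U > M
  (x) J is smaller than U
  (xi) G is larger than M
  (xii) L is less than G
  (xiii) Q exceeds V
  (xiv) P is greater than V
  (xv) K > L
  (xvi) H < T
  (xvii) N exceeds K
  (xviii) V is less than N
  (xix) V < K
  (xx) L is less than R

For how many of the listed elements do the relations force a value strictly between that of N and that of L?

1

Chaining upward from L reaches: R, H, K, T, S, G.
Chaining downward from N reaches: V, J, K.
Strictly between L and N are those in both lists: K — 1 element.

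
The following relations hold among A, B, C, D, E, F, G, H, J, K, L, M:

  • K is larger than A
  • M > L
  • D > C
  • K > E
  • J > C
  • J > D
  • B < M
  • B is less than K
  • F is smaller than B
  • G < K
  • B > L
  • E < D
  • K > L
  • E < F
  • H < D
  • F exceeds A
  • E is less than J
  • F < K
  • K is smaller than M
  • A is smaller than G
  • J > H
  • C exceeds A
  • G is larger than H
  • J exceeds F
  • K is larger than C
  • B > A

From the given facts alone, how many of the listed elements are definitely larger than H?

From H the given relations immediately reach G, D, J.
From those, K — 4 in total.
From those, M — 5 in total.
No other element is forced above H by the given relations, so the count is 5.

5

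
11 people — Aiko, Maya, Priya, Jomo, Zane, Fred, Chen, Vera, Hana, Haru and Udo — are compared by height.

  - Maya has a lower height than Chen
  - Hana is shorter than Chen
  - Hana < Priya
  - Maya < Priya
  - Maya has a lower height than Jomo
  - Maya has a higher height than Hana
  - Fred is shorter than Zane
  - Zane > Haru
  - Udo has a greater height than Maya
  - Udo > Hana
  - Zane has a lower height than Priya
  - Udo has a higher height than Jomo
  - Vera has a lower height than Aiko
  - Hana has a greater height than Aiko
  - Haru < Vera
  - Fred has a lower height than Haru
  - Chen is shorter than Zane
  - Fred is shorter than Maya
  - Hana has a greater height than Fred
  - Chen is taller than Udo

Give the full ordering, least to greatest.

Fred < Haru < Vera < Aiko < Hana < Maya < Jomo < Udo < Chen < Zane < Priya

Each adjacent pair is fixed by a given relation: Fred < Haru; Haru < Vera; Vera < Aiko; Aiko < Hana; Hana < Maya; Maya < Jomo; Jomo < Udo; Udo < Chen; Chen < Zane; Zane < Priya. Chaining them end to end gives the full order.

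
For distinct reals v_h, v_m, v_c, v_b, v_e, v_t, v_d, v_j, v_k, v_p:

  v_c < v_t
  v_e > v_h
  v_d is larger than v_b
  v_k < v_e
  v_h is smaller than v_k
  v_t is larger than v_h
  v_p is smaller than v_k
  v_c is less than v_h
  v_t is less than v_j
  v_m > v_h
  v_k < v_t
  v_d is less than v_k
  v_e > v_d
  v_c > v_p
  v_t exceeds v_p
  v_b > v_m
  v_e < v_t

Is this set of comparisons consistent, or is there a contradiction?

The single ordering v_p < v_c < v_h < v_m < v_b < v_d < v_k < v_e < v_t < v_j satisfies every listed relation, so no contradiction arises.

consistent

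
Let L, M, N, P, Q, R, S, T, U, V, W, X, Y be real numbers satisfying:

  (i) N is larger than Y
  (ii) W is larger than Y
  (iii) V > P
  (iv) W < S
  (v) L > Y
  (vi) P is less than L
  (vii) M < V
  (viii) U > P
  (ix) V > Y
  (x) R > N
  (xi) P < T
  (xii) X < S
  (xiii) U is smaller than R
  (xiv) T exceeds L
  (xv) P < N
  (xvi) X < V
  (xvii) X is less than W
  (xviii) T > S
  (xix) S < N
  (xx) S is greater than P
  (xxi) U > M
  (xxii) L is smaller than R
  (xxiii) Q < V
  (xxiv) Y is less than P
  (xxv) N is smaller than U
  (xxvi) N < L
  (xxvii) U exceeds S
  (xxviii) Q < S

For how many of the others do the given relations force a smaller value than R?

10

From R the given relations immediately reach N, U, L.
From those, Y, M, P, S — 7 in total.
From those, X, W, Q — 10 in total.
Nothing else is reachable below R; 10 in all.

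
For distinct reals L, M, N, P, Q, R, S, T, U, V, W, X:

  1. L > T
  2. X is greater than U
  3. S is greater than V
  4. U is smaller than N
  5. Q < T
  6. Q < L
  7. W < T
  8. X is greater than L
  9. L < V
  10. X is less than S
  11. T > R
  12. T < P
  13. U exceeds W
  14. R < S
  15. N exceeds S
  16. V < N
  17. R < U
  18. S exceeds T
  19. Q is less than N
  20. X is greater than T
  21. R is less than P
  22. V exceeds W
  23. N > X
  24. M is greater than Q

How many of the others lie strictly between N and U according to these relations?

The relations place U below N. An element lies strictly between them when it is forced above U and also forced below N.
Above U: {X, S}. Below N: {W, R, Q, T, L, V, X, S}.
Intersection: {X, S} — 2.

2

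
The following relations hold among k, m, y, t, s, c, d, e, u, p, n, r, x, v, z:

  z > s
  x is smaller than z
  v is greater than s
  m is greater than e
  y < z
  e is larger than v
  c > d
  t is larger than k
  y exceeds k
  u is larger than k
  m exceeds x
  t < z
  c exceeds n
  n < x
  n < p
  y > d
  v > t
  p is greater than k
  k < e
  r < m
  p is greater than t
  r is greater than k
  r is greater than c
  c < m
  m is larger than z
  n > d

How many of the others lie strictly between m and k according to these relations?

Chaining upward from k reaches: u, t, v, r, y, e, p, z.
Chaining downward from m reaches: d, s, n, c, x, t, v, r, y, e, z.
Strictly between k and m are those in both lists: t, v, r, y, e, z — 6 elements.

6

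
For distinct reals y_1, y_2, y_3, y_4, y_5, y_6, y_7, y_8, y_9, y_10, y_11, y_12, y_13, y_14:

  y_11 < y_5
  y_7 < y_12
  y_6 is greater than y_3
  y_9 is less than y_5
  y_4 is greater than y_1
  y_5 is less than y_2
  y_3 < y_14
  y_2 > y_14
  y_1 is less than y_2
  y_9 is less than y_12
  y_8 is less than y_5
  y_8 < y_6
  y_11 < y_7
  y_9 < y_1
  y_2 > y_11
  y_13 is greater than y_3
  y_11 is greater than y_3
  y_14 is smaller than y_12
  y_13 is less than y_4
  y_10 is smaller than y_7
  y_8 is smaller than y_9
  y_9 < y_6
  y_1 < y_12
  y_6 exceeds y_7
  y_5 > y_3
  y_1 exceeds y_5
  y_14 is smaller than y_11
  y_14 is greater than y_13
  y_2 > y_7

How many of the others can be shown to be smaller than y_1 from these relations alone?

7

The elements the relations force below y_1 are y_3, y_13, y_14, y_8, y_9, y_11, y_5 — no chain reaches any other.
That is 7.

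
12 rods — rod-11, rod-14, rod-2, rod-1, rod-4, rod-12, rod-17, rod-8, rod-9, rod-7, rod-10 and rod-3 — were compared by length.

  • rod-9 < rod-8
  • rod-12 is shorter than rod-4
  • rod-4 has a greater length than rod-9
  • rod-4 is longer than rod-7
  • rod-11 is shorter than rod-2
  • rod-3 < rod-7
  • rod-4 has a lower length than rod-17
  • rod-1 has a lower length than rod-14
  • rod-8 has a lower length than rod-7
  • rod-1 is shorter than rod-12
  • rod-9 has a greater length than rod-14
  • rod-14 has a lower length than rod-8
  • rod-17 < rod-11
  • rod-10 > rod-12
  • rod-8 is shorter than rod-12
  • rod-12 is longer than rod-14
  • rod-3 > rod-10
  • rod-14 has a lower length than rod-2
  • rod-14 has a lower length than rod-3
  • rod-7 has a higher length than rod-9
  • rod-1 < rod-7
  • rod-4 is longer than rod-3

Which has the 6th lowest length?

rod-10

Piecing the relations together gives one ordering: rod-1 < rod-14 < rod-9 < rod-8 < rod-12 < rod-10 < rod-3 < rod-7 < rod-4 < rod-17 < rod-11 < rod-2.
Counting 6 from the smallest end gives rod-10.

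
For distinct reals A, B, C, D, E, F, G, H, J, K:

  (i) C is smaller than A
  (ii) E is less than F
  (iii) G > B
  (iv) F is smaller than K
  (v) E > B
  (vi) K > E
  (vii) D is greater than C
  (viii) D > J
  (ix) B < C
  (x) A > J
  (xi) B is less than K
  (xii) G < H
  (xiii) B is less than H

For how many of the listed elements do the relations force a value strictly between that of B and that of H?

1

The relations place B below H. An element lies strictly between them when it is forced above B and also forced below H.
Above B: {C, E, D, F, G, A, K}. Below H: {G}.
Intersection: {G} — 1.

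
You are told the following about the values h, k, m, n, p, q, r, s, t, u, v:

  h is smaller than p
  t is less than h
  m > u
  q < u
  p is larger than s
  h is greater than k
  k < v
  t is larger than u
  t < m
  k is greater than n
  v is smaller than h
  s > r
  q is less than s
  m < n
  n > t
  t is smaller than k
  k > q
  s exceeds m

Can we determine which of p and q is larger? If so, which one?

The relevant relations are q < u; u < t; t < m; m < n; n < k; k < v; v < h; h < p.
Chaining these gives q < u < t < m < n < k < v < h < p.
So p is larger.

p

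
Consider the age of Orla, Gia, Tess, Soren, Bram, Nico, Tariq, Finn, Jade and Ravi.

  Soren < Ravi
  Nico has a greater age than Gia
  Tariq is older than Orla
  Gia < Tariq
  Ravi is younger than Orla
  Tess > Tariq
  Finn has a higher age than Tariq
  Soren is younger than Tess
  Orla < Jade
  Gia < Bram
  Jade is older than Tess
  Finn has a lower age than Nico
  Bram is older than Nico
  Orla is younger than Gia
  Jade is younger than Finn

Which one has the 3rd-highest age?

Finn

The consecutive relations fix a unique order: Soren < Ravi < Orla < Gia < Tariq < Tess < Jade < Finn < Nico < Bram.
The 3rd largest is Finn.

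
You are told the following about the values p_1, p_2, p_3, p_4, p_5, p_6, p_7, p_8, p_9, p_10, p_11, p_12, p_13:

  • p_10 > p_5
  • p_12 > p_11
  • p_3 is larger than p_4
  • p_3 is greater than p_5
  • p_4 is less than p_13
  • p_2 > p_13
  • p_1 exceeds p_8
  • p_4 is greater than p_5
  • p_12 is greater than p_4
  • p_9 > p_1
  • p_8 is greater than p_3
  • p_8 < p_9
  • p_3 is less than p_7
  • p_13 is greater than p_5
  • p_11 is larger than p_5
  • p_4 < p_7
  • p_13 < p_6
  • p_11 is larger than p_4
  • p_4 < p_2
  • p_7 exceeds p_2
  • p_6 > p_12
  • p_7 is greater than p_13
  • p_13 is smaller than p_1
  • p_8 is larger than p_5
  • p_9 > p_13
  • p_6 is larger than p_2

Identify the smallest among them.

p_5

Chaining upward from p_5: directly above it, p_4, p_3, p_8, p_10, p_13, p_11; then p_2, p_12, p_1, p_7, p_9, p_6.
That covers every other element, and nothing is given below p_5, so p_5 is the smallest.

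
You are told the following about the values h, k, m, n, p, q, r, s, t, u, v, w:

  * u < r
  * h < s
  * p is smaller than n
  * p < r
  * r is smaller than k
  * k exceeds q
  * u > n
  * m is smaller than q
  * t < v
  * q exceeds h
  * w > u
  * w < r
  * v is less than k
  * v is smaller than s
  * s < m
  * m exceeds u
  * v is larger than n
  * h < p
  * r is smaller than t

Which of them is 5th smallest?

w

The consecutive relations fix a unique order: h < p < n < u < w < r < t < v < s < m < q < k.
Counting 5 from the smallest end gives w.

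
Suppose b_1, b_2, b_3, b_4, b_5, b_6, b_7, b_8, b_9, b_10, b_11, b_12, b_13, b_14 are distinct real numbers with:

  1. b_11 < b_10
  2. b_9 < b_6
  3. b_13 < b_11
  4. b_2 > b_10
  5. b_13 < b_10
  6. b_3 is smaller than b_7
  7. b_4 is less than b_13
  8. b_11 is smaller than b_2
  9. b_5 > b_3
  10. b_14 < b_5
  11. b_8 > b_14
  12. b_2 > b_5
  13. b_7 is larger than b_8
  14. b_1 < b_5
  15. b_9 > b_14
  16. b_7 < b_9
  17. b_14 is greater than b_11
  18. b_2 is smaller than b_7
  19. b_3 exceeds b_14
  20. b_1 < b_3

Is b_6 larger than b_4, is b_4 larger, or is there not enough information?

The relevant relations are b_4 < b_13; b_13 < b_11; b_11 < b_14; b_14 < b_5; b_5 < b_2; b_2 < b_7; b_7 < b_9; b_9 < b_6.
Together: b_4 < b_13 < b_11 < b_14 < b_5 < b_2 < b_7 < b_9 < b_6.
So b_6 is larger.

b_6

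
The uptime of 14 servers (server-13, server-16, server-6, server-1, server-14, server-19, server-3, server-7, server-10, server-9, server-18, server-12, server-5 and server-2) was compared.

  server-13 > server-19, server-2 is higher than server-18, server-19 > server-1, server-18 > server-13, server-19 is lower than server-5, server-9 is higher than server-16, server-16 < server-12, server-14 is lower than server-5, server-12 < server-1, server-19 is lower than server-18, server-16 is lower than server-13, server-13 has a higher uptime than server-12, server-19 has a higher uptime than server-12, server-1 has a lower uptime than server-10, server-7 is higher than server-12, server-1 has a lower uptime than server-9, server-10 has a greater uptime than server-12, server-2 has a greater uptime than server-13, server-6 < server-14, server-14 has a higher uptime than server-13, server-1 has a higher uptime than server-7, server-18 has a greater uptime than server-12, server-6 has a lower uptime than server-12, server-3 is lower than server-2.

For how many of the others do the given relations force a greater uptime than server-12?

10

From server-12 the given relations immediately reach server-7, server-1, server-19, server-13, server-18, server-10.
From those, server-14, server-9, server-5, server-2 — 10 in total.
No other element is forced above server-12 by the given relations, so the count is 10.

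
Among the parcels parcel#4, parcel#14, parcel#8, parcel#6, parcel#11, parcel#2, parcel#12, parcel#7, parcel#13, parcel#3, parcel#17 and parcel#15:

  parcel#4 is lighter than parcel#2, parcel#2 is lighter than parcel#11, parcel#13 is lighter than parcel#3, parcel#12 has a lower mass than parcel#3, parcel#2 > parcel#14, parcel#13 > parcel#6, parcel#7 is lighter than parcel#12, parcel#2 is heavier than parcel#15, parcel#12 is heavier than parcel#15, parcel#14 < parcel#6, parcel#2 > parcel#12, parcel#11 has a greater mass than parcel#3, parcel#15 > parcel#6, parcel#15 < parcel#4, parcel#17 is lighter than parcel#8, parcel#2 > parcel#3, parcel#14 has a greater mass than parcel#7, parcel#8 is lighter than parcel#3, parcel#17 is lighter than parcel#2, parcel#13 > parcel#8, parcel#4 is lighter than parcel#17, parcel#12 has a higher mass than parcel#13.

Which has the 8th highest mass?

parcel#4

The consecutive relations fix a unique order: parcel#7 < parcel#14 < parcel#6 < parcel#15 < parcel#4 < parcel#17 < parcel#8 < parcel#13 < parcel#12 < parcel#3 < parcel#2 < parcel#11.
Counting 8 from the largest end gives parcel#4.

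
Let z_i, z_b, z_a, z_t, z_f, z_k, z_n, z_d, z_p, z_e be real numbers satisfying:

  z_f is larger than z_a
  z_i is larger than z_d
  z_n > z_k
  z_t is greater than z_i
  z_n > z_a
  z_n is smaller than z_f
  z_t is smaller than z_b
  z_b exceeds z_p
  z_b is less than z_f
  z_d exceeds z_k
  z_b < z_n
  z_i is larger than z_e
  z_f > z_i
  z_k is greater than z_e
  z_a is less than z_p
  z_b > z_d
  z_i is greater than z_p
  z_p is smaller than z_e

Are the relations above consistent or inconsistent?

The single ordering z_a < z_p < z_e < z_k < z_d < z_i < z_t < z_b < z_n < z_f satisfies every listed relation, so no contradiction arises.

consistent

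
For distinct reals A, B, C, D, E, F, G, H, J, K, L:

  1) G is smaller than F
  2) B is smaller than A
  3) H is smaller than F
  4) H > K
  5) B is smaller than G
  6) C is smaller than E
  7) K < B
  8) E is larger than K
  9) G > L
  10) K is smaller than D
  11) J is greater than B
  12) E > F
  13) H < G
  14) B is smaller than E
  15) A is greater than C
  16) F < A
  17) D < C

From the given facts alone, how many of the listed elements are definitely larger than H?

4

From H the given relations immediately reach G, F.
From those, E, A — 4 in total.
No other element is forced above H by the given relations, so the count is 4.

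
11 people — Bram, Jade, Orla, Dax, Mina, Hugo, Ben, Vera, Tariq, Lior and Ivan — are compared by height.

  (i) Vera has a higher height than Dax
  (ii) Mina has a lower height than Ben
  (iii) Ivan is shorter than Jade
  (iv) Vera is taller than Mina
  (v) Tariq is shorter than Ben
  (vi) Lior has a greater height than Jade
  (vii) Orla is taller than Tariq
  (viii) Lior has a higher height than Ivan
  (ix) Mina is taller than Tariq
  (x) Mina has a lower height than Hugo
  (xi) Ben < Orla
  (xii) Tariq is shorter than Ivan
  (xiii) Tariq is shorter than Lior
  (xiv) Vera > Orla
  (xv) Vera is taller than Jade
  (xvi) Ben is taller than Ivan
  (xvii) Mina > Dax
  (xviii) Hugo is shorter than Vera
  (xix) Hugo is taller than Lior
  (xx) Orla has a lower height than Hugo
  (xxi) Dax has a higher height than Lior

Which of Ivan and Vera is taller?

Vera

Following the relations from Ivan: Ivan < Jade < Lior < Dax < Mina < Ben < Orla < Hugo < Vera.
So Ivan < Vera; Vera is the taller of the two.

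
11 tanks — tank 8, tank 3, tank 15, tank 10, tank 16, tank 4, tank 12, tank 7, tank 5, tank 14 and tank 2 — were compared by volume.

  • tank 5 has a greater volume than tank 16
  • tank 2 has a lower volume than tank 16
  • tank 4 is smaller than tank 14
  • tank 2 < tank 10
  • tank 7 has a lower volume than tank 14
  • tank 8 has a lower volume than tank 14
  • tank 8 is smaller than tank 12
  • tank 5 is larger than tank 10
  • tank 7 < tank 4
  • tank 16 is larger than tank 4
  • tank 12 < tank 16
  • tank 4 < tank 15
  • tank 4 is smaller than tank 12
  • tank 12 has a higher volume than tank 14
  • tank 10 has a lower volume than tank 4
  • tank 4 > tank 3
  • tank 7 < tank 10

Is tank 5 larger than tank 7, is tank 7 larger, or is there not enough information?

tank 5

tank 7 < tank 10 < tank 4 < tank 14 < tank 12 < tank 16 < tank 5, by transitivity through tank 10, tank 4, tank 14, tank 12, tank 16.
So tank 5 is larger.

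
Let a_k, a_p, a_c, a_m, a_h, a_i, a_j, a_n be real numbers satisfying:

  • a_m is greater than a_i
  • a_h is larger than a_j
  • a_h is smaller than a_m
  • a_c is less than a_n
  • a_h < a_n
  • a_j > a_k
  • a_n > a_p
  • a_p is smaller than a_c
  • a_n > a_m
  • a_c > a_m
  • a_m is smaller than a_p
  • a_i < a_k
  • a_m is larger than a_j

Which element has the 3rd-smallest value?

a_j

The consecutive relations fix a unique order: a_i < a_k < a_j < a_h < a_m < a_p < a_c < a_n.
Counting 3 from the smallest end gives a_j.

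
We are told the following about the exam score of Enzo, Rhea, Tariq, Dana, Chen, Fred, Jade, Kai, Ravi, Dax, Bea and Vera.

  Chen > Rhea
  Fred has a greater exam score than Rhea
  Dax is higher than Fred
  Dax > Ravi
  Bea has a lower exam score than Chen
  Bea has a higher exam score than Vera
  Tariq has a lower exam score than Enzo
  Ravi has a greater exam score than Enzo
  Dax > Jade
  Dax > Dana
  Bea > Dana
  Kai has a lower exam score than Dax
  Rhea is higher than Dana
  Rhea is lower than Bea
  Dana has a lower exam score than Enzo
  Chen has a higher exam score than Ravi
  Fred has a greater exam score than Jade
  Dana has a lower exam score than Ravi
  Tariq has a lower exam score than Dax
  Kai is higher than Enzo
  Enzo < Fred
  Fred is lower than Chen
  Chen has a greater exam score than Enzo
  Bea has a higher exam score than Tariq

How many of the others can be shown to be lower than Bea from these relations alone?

From Bea the given relations immediately reach Dana, Tariq, Rhea, Vera.
No other element is forced below Bea by the given relations, so the count is 4.

4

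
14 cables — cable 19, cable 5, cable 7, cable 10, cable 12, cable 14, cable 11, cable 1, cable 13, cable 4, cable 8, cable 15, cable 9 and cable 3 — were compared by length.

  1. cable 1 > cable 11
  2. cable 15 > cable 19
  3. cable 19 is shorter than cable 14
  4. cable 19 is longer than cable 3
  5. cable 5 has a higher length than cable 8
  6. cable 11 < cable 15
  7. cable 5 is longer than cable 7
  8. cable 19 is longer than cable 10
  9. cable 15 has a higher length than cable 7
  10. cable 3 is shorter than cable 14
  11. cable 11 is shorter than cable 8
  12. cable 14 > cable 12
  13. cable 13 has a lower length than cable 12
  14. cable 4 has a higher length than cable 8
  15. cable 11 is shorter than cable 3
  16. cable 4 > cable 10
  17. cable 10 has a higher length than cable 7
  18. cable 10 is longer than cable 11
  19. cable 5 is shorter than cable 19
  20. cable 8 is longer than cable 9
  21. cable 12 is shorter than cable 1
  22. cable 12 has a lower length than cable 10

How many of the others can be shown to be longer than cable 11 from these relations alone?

From cable 11 the given relations immediately reach cable 8, cable 3, cable 10, cable 1, cable 15.
From those, cable 5, cable 19, cable 14, cable 4 — 9 in total.
No other element is forced above cable 11 by the given relations, so the count is 9.

9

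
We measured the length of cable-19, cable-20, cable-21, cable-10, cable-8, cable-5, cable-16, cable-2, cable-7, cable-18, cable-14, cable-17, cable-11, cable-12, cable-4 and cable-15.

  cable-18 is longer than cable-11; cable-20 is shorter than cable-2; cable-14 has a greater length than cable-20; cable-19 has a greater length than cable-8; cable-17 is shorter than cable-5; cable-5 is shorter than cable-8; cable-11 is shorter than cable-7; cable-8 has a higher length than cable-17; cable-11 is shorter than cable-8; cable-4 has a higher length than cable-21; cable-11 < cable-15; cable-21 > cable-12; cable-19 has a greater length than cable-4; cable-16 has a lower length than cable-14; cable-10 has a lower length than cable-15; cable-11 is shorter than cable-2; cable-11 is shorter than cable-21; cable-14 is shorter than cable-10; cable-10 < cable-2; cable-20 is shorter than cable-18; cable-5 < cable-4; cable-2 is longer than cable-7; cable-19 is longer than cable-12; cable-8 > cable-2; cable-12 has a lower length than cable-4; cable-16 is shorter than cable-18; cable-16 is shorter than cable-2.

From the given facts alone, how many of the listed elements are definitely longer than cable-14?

The elements the relations force above cable-14 are cable-10, cable-2, cable-8, cable-15, cable-19 — no chain reaches any other.
That is 5.

5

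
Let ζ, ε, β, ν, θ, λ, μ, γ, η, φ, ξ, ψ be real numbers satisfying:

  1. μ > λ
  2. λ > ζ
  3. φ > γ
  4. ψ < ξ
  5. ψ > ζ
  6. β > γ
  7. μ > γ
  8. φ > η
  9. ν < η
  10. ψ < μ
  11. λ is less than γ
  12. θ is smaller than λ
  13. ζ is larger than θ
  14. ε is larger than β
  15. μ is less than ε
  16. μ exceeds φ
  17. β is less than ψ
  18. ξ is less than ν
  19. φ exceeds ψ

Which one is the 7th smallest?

The consecutive relations fix a unique order: θ < ζ < λ < γ < β < ψ < ξ < ν < η < φ < μ < ε.
Counting 7 from the smallest end gives ξ.

ξ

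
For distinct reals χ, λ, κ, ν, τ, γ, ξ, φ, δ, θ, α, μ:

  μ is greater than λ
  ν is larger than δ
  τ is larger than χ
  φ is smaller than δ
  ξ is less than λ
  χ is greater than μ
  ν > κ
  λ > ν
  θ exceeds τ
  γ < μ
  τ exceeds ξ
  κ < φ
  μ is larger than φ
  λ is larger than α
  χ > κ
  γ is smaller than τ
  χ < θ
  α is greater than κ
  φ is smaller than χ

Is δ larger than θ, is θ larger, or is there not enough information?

Following the relations from δ: δ < ν < λ < μ < χ < τ < θ.
So θ is larger.

θ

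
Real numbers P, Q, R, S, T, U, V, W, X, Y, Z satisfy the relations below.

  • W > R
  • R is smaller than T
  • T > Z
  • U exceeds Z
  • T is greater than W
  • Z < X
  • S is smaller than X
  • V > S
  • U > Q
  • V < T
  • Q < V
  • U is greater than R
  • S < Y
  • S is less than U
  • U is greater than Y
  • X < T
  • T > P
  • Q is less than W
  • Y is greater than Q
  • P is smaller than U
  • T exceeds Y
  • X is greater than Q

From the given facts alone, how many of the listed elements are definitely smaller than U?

From U the given relations immediately reach Q, S, P, Y, Z, R.
No other element is forced below U by the given relations, so the count is 6.

6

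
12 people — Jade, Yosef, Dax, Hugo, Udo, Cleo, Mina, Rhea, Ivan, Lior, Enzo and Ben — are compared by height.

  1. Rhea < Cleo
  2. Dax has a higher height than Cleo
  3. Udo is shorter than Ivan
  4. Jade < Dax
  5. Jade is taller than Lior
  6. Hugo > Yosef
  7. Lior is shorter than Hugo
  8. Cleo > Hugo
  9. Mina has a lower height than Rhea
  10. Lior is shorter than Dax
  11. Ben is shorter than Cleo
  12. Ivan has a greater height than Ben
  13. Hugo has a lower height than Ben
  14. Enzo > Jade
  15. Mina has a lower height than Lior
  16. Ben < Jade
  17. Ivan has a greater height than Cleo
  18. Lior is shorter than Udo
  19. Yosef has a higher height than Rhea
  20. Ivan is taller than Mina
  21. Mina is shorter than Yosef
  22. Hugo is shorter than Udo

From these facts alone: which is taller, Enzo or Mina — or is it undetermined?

Following the relations from Mina: Mina < Yosef < Hugo < Ben < Jade < Enzo.
So Enzo is taller.

Enzo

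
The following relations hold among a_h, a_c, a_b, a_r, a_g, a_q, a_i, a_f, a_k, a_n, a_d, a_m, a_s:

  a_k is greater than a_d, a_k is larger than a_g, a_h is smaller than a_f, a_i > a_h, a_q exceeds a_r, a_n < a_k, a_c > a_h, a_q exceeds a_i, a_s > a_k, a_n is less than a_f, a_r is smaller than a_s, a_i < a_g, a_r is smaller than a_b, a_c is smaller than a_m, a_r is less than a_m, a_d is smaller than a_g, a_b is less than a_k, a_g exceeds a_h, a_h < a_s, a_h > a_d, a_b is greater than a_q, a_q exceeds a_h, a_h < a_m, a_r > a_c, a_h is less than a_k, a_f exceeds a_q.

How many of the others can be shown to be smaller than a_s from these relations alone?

10

The elements the relations force below a_s are a_d, a_h, a_c, a_i, a_g, a_r, a_q, a_n, a_b, a_k — no chain reaches any other.
That is 10.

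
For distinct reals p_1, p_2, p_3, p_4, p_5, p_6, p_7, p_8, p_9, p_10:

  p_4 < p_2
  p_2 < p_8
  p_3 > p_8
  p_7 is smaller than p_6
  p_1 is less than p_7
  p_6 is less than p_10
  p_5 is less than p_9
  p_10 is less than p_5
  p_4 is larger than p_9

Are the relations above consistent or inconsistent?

The single ordering p_1 < p_7 < p_6 < p_10 < p_5 < p_9 < p_4 < p_2 < p_8 < p_3 satisfies every listed relation, so no contradiction arises.

consistent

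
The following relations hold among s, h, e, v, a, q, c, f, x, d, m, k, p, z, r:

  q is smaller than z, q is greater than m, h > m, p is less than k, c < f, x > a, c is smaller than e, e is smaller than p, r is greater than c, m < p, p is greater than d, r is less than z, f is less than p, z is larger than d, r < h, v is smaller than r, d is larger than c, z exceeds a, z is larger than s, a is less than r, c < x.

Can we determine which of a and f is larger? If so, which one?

Following every chain through a: above a we get r, x, z, h.
f is not reached, and no chain runs the other way from f to a.
So the given relations leave the order of a and f undetermined.

undetermined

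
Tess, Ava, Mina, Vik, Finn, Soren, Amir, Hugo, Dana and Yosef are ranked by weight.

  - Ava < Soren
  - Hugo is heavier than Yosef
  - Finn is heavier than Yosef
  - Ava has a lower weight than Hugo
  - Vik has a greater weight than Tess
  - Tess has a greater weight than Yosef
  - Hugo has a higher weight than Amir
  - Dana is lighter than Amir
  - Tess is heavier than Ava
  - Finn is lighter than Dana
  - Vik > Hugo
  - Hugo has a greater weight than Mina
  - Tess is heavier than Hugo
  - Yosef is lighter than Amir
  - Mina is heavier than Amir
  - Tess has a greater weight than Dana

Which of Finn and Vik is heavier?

Chaining the given relations: Finn < Dana < Amir < Mina < Hugo < Tess < Vik.
So Finn < Vik; Vik is the heavier of the two.

Vik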